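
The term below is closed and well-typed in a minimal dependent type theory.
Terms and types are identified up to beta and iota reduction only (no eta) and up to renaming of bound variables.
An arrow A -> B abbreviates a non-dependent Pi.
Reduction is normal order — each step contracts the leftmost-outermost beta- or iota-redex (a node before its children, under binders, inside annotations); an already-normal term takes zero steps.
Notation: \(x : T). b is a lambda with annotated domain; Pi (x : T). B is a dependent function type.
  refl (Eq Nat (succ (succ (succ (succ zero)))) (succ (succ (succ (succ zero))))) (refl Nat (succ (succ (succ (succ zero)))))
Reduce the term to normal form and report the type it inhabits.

normal form:
  refl (Eq Nat (succ (succ (succ (succ zero)))) (succ (succ (succ (succ zero))))) (refl Nat (succ (succ (succ (succ zero)))))
type:
  Eq (Eq Nat (succ (succ (succ (succ zero)))) (succ (succ (succ (succ zero))))) (refl Nat (succ (succ (succ (succ zero))))) (refl Nat (succ (succ (succ (succ zero)))))


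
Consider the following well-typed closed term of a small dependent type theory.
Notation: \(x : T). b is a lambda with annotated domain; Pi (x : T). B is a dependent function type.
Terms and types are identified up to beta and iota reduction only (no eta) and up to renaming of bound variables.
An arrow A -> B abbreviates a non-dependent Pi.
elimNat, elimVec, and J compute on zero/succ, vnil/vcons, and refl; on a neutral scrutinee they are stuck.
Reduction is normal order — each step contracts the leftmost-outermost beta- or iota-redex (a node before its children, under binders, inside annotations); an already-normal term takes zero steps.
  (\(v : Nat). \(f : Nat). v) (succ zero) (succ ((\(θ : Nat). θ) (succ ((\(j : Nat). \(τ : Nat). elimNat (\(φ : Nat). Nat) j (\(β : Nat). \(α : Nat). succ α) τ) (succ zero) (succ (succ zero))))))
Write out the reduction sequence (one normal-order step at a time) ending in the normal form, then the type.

normal-order reduction:
  (\(v : Nat). \(f : Nat). v) (succ zero) (succ ((\(θ : Nat). θ) (succ ((\(j : Nat). \(τ : Nat). elimNat (\(φ : Nat). Nat) j (\(β : Nat). \(α : Nat). succ α) τ) (succ zero) (succ (succ zero))))))
  ~> (\(v : Nat). succ zero) (succ ((\(f : Nat). f) (succ ((\(θ : Nat). \(j : Nat). elimNat (\(τ : Nat). Nat) θ (\(φ : Nat). \(β : Nat). succ β) j) (succ zero) (succ (succ zero))))))
  ~> succ zero
inferred type:
  Nat


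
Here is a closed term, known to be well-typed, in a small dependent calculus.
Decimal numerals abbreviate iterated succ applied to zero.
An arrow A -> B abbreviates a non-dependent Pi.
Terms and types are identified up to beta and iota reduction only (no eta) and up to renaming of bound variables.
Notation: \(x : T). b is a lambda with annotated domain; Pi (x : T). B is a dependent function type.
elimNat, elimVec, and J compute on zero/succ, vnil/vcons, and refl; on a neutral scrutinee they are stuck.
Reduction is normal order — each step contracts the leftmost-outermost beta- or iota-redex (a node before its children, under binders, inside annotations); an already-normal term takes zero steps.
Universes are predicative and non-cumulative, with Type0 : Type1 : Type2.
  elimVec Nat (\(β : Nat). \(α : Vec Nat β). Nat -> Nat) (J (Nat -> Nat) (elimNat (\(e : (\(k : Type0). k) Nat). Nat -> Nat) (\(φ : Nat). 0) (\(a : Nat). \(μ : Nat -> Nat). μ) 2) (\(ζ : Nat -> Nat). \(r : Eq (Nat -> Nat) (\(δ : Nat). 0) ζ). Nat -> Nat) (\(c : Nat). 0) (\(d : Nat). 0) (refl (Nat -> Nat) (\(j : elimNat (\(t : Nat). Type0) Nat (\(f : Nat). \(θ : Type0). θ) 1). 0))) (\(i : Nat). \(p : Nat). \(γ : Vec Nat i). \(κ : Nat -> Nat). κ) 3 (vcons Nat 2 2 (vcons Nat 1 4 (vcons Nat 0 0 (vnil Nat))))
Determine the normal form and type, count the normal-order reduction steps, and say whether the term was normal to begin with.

reduced normal form:
  \(β : Nat). 0
type:
  Nat -> Nat
reduction steps (normal order): 17
term was already normal: no
first redex: an elimVec iota-redex


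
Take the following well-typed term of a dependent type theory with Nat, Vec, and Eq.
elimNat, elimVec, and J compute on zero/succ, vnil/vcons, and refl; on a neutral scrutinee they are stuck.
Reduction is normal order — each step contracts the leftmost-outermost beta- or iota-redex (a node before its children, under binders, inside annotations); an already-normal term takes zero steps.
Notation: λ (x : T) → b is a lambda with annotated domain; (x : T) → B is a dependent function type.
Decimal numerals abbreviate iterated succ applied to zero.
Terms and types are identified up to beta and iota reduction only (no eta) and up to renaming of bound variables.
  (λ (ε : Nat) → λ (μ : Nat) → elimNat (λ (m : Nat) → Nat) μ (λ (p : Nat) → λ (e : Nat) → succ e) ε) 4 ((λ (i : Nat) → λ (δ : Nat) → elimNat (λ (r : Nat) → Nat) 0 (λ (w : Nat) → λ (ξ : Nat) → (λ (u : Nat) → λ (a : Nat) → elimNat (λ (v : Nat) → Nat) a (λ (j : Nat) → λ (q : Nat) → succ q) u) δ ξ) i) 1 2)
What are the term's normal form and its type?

reduced normal form:
  6
type:
  Nat
observation: the first redex contracted is a beta-redex; the normal form is reached in 30 normal-order steps.


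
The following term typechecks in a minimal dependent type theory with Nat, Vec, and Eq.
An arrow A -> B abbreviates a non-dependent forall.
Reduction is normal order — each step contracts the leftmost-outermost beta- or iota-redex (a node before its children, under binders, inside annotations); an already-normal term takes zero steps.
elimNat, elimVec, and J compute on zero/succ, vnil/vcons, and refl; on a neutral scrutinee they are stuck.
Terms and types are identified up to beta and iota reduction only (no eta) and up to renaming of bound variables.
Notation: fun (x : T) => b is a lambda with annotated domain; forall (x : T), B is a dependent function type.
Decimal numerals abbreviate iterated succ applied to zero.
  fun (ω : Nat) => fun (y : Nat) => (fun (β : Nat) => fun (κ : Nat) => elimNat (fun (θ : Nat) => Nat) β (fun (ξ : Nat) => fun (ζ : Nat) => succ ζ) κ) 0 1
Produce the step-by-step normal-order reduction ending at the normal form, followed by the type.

normal-order reduction sequence:
  fun (ω : Nat) => fun (y : Nat) => (fun (β : Nat) => fun (κ : Nat) => elimNat (fun (θ : Nat) => Nat) β (fun (ξ : Nat) => fun (ζ : Nat) => succ ζ) κ) 0 1
  ~> fun (ω : Nat) => fun (y : Nat) => (fun (β : Nat) => elimNat (fun (κ : Nat) => Nat) 0 (fun (θ : Nat) => fun (ξ : Nat) => succ ξ) β) 1
  ~> fun (ω : Nat) => fun (y : Nat) => elimNat (fun (β : Nat) => Nat) 0 (fun (κ : Nat) => fun (θ : Nat) => succ θ) 1
  ~> fun (ω : Nat) => fun (y : Nat) => (fun (β : Nat) => fun (κ : Nat) => succ κ) 0 (elimNat (fun (θ : Nat) => Nat) 0 (fun (ξ : Nat) => fun (ζ : Nat) => succ ζ) 0)
  ~> fun (ω : Nat) => fun (y : Nat) => (fun (β : Nat) => succ β) (elimNat (fun (κ : Nat) => Nat) 0 (fun (θ : Nat) => fun (ξ : Nat) => succ ξ) 0)
  ~> fun (ω : Nat) => fun (y : Nat) => succ (elimNat (fun (β : Nat) => Nat) 0 (fun (κ : Nat) => fun (θ : Nat) => succ θ) 0)
  ~> fun (ω : Nat) => fun (y : Nat) => 1
the term's type:
  Nat -> Nat -> Nat


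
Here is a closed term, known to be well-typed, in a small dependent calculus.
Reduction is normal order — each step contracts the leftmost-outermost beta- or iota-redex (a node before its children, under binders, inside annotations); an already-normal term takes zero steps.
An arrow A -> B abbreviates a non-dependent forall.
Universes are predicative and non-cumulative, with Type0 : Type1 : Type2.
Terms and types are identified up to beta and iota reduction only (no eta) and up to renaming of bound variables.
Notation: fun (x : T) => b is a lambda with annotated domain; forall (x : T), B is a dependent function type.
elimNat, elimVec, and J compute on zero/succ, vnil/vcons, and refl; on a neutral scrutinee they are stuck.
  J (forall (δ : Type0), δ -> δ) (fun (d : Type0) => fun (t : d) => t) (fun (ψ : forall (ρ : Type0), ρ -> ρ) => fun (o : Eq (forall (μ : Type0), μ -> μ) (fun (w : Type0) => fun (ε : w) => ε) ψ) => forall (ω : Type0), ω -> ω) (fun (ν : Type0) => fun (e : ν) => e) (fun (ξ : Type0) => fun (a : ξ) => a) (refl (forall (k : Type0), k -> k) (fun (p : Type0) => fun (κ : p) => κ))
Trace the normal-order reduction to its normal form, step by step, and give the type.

reduction (normal order):
  J (forall (δ : Type0), δ -> δ) (fun (d : Type0) => fun (t : d) => t) (fun (ψ : forall (ρ : Type0), ρ -> ρ) => fun (o : Eq (forall (μ : Type0), μ -> μ) (fun (w : Type0) => fun (ε : w) => ε) ψ) => forall (ω : Type0), ω -> ω) (fun (ν : Type0) => fun (e : ν) => e) (fun (ξ : Type0) => fun (a : ξ) => a) (refl (forall (k : Type0), k -> k) (fun (p : Type0) => fun (κ : p) => κ))
  ~> fun (δ : Type0) => fun (d : δ) => d
type:
  forall (δ : Type0), δ -> δ


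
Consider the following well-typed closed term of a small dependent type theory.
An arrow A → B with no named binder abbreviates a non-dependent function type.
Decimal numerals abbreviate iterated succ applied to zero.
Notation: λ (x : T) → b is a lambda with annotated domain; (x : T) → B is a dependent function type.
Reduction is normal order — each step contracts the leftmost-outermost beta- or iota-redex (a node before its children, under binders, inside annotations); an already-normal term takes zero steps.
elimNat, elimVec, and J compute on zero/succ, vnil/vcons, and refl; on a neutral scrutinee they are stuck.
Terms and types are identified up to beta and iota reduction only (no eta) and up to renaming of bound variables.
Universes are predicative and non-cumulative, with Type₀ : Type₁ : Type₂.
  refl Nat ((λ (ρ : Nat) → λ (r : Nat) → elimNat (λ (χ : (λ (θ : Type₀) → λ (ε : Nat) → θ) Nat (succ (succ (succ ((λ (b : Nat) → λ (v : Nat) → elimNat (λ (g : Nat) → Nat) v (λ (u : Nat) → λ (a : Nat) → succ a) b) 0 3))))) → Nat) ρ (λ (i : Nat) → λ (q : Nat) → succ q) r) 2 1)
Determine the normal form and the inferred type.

normal form:
  refl Nat 3
inferred type:
  Eq Nat 3 3


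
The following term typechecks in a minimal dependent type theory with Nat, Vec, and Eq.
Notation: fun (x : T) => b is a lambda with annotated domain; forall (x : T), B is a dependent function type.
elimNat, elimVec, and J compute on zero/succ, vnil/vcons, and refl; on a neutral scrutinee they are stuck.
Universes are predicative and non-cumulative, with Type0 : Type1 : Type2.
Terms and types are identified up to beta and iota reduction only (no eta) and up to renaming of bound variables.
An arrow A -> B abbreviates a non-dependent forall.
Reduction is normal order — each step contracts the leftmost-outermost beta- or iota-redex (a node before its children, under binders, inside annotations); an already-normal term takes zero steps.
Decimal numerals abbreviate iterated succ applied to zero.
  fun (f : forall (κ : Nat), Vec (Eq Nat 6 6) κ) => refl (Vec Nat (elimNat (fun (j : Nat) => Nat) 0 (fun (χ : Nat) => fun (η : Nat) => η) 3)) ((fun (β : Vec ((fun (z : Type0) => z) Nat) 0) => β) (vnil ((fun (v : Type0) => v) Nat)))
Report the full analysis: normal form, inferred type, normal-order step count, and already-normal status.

normal form:
  fun (f : forall (κ : Nat), Vec (Eq Nat 6 6) κ) => refl (Vec Nat 0) (vnil Nat)
type:
  (forall (f : Nat), Vec (Eq Nat 6 6) f) -> Eq (Vec Nat 0) (vnil Nat) (vnil Nat)
reduction steps (normal order): 12
started in normal form: no
first contracted redex: an elimNat iota-redex


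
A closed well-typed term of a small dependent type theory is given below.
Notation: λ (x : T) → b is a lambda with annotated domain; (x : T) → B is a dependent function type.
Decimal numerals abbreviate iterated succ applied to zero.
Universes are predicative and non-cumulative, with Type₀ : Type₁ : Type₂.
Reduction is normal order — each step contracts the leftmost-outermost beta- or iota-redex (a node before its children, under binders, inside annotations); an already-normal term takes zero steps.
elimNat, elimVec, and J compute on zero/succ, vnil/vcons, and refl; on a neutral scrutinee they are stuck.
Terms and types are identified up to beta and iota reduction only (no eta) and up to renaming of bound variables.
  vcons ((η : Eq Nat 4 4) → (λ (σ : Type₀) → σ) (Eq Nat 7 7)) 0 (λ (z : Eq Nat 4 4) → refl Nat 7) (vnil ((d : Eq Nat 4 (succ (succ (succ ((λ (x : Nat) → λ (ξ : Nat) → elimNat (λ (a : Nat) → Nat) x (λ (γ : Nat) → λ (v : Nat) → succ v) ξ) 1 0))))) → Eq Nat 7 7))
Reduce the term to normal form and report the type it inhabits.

normal form:
  vcons ((η : Eq Nat 4 4) → Eq Nat 7 7) 0 (λ (σ : Eq Nat 4 4) → refl Nat 7) (vnil ((z : Eq Nat 4 4) → Eq Nat 7 7))
type:
  Vec ((η : Eq Nat 4 4) → Eq Nat 7 7) 1


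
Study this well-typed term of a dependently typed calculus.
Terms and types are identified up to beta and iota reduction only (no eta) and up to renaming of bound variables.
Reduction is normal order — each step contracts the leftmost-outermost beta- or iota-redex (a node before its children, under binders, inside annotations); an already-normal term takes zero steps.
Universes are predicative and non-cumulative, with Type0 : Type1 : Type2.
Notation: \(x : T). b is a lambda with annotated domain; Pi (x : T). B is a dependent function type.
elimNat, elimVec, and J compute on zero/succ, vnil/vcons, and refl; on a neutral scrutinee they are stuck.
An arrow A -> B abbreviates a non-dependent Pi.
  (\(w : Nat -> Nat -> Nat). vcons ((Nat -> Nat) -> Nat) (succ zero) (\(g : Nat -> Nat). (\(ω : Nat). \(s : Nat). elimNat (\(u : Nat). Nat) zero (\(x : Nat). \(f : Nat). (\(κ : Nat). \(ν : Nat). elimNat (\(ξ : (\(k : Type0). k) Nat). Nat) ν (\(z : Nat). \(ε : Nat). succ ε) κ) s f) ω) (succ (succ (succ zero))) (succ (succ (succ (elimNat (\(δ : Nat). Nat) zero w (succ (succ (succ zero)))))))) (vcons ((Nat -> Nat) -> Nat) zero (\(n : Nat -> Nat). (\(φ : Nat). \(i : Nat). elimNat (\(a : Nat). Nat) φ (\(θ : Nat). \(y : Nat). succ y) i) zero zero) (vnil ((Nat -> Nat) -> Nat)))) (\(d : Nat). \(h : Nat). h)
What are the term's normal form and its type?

normal form:
  vcons ((Nat -> Nat) -> Nat) (succ zero) (\(w : Nat -> Nat). succ (succ (succ (succ (succ (succ (succ (succ (succ zero))))))))) (vcons ((Nat -> Nat) -> Nat) zero (\(g : Nat -> Nat). zero) (vnil ((Nat -> Nat) -> Nat)))
type:
  Vec ((Nat -> Nat) -> Nat) (succ (succ zero))


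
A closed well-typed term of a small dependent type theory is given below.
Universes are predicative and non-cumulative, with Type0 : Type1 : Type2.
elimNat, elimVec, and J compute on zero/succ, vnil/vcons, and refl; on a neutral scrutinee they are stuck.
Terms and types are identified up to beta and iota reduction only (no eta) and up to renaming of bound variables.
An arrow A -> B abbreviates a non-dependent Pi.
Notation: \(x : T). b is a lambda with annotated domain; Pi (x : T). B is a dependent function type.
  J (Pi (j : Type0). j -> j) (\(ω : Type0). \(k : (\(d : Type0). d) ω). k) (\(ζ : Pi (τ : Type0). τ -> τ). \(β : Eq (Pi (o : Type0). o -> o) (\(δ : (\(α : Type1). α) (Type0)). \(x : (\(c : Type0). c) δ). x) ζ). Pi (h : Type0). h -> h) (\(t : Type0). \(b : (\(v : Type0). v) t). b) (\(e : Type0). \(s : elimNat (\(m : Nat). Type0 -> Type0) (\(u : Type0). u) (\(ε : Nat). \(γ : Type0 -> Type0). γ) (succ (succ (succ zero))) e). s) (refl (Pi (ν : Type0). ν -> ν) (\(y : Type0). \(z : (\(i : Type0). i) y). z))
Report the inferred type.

the term's type:
  Pi (j : Type0). j -> j


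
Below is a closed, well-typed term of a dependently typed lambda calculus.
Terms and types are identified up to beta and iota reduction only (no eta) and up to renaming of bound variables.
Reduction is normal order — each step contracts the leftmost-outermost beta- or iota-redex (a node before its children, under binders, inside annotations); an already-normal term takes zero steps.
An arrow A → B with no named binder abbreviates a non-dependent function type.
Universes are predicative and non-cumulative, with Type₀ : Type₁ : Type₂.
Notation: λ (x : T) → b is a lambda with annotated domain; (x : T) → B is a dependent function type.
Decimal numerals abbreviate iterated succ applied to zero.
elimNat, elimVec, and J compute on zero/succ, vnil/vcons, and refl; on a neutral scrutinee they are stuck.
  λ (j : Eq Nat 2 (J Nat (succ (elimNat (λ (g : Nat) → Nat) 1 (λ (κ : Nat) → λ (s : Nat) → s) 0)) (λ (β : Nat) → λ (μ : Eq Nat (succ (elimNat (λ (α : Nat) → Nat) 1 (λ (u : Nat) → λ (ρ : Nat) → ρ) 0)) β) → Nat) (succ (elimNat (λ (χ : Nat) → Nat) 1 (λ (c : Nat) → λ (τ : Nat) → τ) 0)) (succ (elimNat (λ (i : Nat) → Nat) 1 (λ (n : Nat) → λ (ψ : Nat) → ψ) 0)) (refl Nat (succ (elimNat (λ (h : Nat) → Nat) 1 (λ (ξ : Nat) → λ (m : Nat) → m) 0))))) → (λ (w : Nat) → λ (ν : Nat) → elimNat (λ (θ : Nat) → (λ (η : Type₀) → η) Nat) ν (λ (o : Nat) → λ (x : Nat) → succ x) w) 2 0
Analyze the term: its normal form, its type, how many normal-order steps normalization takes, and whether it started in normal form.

resulting normal form:
  λ (j : Eq Nat 2 2) → 2
inferred type:
  Eq Nat 2 2 → Nat
normal-order step count: 11
term was already normal: no
first contracted redex: a J iota-redex


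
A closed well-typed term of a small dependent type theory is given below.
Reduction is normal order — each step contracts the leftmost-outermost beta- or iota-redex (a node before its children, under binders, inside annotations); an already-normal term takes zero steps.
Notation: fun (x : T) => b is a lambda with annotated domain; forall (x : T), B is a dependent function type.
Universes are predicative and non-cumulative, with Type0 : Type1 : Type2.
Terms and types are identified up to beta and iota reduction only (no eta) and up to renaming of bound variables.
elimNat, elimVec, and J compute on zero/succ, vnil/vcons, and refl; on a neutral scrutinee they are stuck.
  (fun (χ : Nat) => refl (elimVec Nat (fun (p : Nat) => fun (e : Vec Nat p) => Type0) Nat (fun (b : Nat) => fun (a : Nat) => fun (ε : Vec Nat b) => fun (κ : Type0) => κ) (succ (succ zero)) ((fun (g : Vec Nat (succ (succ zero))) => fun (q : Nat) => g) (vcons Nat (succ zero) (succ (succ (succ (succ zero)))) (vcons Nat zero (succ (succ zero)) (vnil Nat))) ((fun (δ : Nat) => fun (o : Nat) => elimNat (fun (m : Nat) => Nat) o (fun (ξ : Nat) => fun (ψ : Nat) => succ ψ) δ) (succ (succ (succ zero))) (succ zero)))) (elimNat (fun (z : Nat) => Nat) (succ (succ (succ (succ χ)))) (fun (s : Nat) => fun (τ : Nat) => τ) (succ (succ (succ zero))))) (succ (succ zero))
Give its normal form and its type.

normal form:
  refl Nat (succ (succ (succ (succ (succ (succ zero))))))
inferred type:
  Eq Nat (succ (succ (succ (succ (succ (succ zero)))))) (succ (succ (succ (succ (succ (succ zero))))))


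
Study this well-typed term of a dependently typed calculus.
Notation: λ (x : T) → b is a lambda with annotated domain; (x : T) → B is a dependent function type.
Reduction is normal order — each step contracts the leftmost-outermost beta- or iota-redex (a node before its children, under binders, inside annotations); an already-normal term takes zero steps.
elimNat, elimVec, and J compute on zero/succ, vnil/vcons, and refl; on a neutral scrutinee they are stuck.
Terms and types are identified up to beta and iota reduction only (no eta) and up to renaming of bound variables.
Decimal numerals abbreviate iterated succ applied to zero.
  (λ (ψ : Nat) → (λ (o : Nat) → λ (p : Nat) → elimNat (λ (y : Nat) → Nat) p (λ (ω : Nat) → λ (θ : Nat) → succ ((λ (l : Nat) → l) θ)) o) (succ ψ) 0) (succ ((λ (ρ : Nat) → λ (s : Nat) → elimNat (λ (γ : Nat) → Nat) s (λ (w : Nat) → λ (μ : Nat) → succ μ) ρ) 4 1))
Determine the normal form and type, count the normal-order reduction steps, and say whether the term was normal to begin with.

normal form:
  7
type:
  Nat
reduction steps (normal order): 43
already normal: no
first contracted redex: a beta-redex


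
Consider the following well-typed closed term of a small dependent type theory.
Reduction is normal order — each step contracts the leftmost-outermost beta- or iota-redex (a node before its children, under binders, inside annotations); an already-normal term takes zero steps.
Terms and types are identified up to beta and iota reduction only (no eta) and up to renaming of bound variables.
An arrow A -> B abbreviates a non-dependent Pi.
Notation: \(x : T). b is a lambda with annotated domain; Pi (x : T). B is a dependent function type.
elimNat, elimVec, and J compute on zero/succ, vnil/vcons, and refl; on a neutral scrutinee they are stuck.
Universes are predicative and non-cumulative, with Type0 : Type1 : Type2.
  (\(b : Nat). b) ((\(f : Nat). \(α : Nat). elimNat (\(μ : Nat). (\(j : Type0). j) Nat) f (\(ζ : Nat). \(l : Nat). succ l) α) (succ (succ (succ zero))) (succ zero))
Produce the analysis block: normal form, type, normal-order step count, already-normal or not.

reduced normal form:
  succ (succ (succ (succ zero)))
the term's type:
  Nat
normal-order step count: 7
term was already normal: no
first contracted redex: a beta-redex


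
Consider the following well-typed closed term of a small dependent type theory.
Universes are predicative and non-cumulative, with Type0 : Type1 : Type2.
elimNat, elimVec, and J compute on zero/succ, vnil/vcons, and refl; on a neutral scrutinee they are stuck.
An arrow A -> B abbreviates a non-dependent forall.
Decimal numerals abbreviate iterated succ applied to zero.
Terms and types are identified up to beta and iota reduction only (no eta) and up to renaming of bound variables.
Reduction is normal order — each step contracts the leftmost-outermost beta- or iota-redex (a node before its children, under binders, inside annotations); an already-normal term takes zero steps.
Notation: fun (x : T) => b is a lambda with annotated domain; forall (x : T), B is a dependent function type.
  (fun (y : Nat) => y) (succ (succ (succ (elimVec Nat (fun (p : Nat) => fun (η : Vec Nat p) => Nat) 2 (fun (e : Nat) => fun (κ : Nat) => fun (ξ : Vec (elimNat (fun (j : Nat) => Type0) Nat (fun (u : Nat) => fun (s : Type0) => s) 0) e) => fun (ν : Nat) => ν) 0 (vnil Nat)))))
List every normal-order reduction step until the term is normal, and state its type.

normal-order reduction sequence:
  (fun (y : Nat) => y) (succ (succ (succ (elimVec Nat (fun (p : Nat) => fun (η : Vec Nat p) => Nat) 2 (fun (e : Nat) => fun (κ : Nat) => fun (ξ : Vec (elimNat (fun (j : Nat) => Type0) Nat (fun (u : Nat) => fun (s : Type0) => s) 0) e) => fun (ν : Nat) => ν) 0 (vnil Nat)))))
  ~> succ (succ (succ (elimVec Nat (fun (y : Nat) => fun (p : Vec Nat y) => Nat) 2 (fun (η : Nat) => fun (e : Nat) => fun (κ : Vec (elimNat (fun (ξ : Nat) => Type0) Nat (fun (j : Nat) => fun (u : Type0) => u) 0) η) => fun (s : Nat) => s) 0 (vnil Nat))))
  ~> 5
the term's type:
  Nat


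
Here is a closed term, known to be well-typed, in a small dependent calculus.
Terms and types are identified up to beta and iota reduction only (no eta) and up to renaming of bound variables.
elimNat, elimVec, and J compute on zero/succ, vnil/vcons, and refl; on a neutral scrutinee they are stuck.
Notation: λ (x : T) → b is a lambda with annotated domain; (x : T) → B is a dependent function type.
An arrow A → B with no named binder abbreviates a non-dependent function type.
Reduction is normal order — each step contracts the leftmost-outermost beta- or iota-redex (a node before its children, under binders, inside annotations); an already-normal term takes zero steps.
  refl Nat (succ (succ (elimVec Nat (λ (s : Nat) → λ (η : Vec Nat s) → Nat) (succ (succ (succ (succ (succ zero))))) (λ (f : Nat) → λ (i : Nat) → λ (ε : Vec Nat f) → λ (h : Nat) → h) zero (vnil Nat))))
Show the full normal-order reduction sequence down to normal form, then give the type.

normal-order reduction:
  refl Nat (succ (succ (elimVec Nat (λ (s : Nat) → λ (η : Vec Nat s) → Nat) (succ (succ (succ (succ (succ zero))))) (λ (f : Nat) → λ (i : Nat) → λ (ε : Vec Nat f) → λ (h : Nat) → h) zero (vnil Nat))))
  ~> refl Nat (succ (succ (succ (succ (succ (succ (succ zero)))))))
type:
  Eq Nat (succ (succ (succ (succ (succ (succ (succ zero))))))) (succ (succ (succ (succ (succ (succ (succ zero)))))))


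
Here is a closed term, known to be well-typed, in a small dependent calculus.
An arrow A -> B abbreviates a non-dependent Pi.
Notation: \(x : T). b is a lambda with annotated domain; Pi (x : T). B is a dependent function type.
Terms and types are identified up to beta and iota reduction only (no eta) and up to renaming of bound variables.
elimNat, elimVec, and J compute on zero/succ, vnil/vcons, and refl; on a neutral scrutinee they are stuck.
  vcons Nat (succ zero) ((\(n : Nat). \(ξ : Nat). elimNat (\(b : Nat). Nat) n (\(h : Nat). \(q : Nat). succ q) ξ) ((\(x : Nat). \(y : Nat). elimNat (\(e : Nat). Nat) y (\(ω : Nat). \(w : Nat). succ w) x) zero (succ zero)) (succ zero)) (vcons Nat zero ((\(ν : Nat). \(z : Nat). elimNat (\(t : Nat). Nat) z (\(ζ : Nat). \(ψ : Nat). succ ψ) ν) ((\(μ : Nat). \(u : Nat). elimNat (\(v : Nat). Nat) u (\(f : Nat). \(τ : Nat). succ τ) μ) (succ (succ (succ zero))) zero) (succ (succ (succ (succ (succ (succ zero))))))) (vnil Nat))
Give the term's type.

type:
  Vec Nat (succ (succ zero))


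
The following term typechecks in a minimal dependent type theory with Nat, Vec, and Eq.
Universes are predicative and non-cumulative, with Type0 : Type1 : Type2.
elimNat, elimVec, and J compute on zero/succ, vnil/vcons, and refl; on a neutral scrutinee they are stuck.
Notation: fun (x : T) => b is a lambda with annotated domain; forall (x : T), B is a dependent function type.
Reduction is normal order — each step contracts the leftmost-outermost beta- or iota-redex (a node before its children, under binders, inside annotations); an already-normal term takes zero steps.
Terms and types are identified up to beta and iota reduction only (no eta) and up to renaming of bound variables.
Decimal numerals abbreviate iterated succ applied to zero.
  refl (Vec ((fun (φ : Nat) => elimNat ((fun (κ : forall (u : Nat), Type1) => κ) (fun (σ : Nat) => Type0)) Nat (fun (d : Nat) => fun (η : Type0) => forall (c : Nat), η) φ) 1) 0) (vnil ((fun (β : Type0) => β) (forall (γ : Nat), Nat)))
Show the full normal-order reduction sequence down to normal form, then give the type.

reduction (normal order):
  refl (Vec ((fun (φ : Nat) => elimNat ((fun (κ : forall (u : Nat), Type1) => κ) (fun (σ : Nat) => Type0)) Nat (fun (d : Nat) => fun (η : Type0) => forall (c : Nat), η) φ) 1) 0) (vnil ((fun (β : Type0) => β) (forall (γ : Nat), Nat)))
  ~> refl (Vec (elimNat ((fun (φ : forall (κ : Nat), Type1) => φ) (fun (u : Nat) => Type0)) Nat (fun (σ : Nat) => fun (d : Type0) => forall (η : Nat), d) 1) 0) (vnil ((fun (c : Type0) => c) (forall (β : Nat), Nat)))
  ~> refl (Vec ((fun (φ : Nat) => fun (κ : Type0) => forall (u : Nat), κ) 0 (elimNat ((fun (σ : forall (d : Nat), Type1) => σ) (fun (η : Nat) => Type0)) Nat (fun (c : Nat) => fun (β : Type0) => forall (γ : Nat), β) 0)) 0) (vnil ((fun (w : Type0) => w) (forall (μ : Nat), Nat)))
  ~> refl (Vec ((fun (φ : Type0) => forall (κ : Nat), φ) (elimNat ((fun (u : forall (σ : Nat), Type1) => u) (fun (d : Nat) => Type0)) Nat (fun (η : Nat) => fun (c : Type0) => forall (β : Nat), c) 0)) 0) (vnil ((fun (γ : Type0) => γ) (forall (w : Nat), Nat)))
  ~> refl (Vec (forall (φ : Nat), elimNat ((fun (κ : forall (u : Nat), Type1) => κ) (fun (σ : Nat) => Type0)) Nat (fun (d : Nat) => fun (η : Type0) => forall (c : Nat), η) 0) 0) (vnil ((fun (β : Type0) => β) (forall (γ : Nat), Nat)))
  ~> refl (Vec (forall (φ : Nat), Nat) 0) (vnil ((fun (κ : Type0) => κ) (forall (u : Nat), Nat)))
  ~> refl (Vec (forall (φ : Nat), Nat) 0) (vnil (forall (κ : Nat), Nat))
inferred type:
  Eq (Vec (forall (φ : Nat), Nat) 0) (vnil (forall (κ : Nat), Nat)) (vnil (forall (u : Nat), Nat))


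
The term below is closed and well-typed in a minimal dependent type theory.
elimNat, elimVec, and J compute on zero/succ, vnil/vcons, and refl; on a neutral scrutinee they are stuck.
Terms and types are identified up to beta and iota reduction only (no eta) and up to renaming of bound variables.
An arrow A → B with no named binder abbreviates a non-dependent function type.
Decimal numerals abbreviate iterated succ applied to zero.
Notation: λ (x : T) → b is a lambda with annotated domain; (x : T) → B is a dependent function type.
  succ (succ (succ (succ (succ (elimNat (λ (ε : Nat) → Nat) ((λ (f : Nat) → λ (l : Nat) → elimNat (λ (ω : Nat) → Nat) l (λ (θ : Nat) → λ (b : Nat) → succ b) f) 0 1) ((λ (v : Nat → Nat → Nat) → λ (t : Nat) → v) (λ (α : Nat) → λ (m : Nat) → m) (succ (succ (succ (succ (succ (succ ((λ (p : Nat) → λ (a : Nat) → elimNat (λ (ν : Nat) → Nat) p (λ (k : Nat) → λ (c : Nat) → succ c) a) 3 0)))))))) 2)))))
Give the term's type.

the term's type:
  Nat


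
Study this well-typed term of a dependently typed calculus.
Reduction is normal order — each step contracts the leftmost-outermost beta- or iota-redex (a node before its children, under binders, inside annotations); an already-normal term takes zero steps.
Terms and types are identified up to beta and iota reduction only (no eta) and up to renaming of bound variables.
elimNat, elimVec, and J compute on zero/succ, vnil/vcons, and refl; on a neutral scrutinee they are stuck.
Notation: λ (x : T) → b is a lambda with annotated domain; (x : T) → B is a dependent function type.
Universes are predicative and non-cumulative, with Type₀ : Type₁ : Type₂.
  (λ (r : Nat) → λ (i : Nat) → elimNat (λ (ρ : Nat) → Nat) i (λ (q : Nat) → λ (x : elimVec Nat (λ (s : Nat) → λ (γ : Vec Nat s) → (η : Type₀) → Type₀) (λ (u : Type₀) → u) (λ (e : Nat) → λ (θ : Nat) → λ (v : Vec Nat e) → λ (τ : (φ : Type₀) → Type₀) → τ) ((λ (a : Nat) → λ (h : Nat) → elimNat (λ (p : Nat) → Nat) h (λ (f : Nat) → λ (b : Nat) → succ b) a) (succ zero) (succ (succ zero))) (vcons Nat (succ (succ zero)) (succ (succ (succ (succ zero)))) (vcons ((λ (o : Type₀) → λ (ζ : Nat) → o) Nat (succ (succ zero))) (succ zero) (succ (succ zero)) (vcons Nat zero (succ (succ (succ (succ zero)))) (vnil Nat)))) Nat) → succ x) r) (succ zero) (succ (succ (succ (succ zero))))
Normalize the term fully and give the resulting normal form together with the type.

normal form:
  succ (succ (succ (succ (succ zero))))
the term's type:
  Nat
observation: 6 normal-order steps separate the term from its normal form.


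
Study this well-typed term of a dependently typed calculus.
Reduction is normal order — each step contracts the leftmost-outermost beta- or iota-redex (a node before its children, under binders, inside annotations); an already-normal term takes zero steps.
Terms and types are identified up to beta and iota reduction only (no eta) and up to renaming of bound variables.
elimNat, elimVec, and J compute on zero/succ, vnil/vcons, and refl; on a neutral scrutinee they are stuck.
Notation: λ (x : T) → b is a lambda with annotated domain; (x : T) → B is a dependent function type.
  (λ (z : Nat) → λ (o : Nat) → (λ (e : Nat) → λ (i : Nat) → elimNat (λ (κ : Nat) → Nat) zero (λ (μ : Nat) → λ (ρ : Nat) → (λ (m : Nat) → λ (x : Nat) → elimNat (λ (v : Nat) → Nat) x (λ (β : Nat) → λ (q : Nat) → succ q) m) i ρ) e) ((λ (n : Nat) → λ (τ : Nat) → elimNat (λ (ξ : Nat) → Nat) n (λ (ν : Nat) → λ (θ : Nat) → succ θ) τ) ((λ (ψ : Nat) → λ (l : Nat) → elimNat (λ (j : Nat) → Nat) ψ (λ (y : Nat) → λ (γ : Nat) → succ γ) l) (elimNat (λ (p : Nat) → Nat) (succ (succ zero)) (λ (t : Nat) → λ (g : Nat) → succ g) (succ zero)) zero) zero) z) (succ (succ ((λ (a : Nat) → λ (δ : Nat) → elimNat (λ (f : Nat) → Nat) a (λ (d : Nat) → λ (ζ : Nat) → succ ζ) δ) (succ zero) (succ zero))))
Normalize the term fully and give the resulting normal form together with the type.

resulting normal form:
  λ (z : Nat) → succ (succ (succ (succ (succ (succ (succ (succ (succ (succ (succ (succ zero)))))))))))
inferred type:
  (z : Nat) → Nat


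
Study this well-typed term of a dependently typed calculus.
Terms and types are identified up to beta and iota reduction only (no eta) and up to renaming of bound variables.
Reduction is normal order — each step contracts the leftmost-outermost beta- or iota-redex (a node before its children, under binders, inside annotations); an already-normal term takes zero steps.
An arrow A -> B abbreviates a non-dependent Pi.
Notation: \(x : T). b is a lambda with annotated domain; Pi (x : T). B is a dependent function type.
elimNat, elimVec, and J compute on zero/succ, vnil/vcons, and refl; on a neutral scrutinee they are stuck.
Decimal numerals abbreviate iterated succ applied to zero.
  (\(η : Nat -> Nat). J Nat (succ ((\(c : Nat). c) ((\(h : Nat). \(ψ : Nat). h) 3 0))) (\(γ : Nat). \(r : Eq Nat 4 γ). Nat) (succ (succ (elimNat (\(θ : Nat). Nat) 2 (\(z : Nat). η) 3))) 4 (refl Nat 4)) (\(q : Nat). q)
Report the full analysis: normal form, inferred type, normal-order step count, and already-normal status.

reduced normal form:
  4
type:
  Nat
normal-order step count: 12
already normal: no
first contracted redex: a beta-redex


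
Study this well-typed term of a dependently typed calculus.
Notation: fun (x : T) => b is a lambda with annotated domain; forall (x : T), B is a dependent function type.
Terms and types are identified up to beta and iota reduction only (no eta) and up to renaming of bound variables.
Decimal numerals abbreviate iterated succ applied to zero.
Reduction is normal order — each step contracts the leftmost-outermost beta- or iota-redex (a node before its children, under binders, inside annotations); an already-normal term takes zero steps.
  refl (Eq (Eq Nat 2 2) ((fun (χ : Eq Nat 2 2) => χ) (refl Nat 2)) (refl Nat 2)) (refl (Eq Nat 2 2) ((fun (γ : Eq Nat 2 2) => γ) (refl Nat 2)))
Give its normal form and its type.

normal form:
  refl (Eq (Eq Nat 2 2) (refl Nat 2) (refl Nat 2)) (refl (Eq Nat 2 2) (refl Nat 2))
the term's type:
  Eq (Eq (Eq Nat 2 2) (refl Nat 2) (refl Nat 2)) (refl (Eq Nat 2 2) (refl Nat 2)) (refl (Eq Nat 2 2) (refl Nat 2))


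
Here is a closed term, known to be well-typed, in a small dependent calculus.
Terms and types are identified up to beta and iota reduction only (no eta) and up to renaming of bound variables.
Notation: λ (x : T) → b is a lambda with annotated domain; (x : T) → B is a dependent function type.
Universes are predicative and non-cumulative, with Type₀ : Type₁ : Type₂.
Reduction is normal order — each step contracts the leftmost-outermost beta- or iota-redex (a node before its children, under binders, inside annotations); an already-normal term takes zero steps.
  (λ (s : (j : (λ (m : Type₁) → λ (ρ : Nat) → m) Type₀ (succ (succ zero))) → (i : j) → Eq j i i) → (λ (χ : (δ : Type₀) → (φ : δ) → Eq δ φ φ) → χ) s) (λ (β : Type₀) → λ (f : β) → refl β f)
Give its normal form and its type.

reduced normal form:
  λ (s : Type₀) → λ (j : s) → refl s j
inferred type:
  (s : Type₀) → (j : s) → Eq s j j
observation: 2 normal-order steps separate the term from its normal form.


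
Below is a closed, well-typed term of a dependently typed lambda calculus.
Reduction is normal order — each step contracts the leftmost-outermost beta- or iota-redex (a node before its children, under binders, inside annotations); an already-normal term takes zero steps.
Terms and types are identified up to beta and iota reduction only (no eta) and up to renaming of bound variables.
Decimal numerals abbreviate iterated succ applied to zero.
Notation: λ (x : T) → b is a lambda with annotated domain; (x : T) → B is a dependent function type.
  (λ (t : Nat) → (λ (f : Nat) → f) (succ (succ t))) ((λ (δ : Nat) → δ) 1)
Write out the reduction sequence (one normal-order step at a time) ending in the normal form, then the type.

normal-order reduction:
  (λ (t : Nat) → (λ (f : Nat) → f) (succ (succ t))) ((λ (δ : Nat) → δ) 1)
  ~> (λ (t : Nat) → t) (succ (succ ((λ (f : Nat) → f) 1)))
  ~> succ (succ ((λ (t : Nat) → t) 1))
  ~> 3
type:
  Nat


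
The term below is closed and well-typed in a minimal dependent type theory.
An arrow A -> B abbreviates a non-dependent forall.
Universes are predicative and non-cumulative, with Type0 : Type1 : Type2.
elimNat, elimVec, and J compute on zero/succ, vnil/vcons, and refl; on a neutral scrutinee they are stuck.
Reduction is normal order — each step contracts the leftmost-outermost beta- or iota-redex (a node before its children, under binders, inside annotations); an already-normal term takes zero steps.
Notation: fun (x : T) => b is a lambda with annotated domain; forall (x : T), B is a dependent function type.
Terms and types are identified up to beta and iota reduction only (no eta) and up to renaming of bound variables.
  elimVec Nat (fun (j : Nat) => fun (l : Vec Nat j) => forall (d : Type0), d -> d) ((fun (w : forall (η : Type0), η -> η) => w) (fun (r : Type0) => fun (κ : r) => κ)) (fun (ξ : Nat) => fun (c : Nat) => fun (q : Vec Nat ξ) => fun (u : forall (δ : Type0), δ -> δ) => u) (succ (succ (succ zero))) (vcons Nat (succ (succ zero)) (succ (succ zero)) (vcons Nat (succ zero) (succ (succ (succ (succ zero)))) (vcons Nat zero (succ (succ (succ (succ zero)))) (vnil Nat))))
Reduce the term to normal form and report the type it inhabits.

reduced normal form:
  fun (j : Type0) => fun (l : j) => l
the term's type:
  forall (j : Type0), j -> j
observation: the first redex contracted is an elimVec iota-redex; the normal form is reached in 17 normal-order steps.


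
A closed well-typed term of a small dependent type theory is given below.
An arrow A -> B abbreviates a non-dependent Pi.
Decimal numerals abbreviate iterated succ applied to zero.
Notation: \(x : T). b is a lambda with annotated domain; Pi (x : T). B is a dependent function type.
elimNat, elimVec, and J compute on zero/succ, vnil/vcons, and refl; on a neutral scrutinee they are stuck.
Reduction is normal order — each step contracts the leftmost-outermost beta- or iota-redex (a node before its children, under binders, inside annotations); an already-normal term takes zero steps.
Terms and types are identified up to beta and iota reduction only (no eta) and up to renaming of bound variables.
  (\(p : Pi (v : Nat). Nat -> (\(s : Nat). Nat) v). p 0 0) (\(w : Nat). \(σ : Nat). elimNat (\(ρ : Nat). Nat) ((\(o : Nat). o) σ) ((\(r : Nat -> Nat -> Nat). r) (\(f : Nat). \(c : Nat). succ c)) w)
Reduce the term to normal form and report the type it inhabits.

normal form:
  0
the term's type:
  Nat


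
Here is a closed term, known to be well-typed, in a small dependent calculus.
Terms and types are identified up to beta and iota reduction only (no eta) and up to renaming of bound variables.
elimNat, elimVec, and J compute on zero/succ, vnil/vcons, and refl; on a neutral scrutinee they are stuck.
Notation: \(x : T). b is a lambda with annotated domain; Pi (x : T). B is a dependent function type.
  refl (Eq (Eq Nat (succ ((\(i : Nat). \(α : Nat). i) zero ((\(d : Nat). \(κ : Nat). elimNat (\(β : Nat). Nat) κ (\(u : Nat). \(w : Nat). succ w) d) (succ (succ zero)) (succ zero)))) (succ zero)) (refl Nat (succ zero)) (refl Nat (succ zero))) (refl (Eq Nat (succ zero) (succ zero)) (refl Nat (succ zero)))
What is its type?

the term's type:
  Eq (Eq (Eq Nat (succ zero) (succ zero)) (refl Nat (succ zero)) (refl Nat (succ zero))) (refl (Eq Nat (succ zero) (succ zero)) (refl Nat (succ zero))) (refl (Eq Nat (succ zero) (succ zero)) (refl Nat (succ zero)))


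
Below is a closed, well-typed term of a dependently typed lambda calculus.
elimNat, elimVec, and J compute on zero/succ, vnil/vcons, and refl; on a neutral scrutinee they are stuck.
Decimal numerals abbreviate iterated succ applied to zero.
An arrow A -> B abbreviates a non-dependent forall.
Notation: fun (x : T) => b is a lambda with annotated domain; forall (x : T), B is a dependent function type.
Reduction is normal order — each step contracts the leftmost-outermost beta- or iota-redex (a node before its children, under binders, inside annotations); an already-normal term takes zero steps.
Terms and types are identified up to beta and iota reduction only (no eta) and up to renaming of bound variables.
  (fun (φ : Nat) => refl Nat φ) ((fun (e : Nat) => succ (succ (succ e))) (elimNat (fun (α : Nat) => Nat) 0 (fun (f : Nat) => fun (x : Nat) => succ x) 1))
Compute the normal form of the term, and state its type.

resulting normal form:
  refl Nat 4
type:
  Eq Nat 4 4
observation: the leftmost-outermost redex is a beta-redex, and normalization takes 6 steps.
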